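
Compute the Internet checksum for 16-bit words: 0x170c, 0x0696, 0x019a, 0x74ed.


Sum all words (with carry folding):
+ 0x170c = 0x170c
+ 0x0696 = 0x1da2
+ 0x019a = 0x1f3c
+ 0x74ed = 0x9429
One's complement: ~0x9429
Checksum = 0x6bd6


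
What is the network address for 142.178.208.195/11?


IP:   10001110.10110010.11010000.11000011
Mask: 11111111.11100000.00000000.00000000
AND operation:
Net:  10001110.10100000.00000000.00000000
Network: 142.160.0.0/11


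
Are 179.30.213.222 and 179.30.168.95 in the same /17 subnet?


Mask: 255.255.128.0
179.30.213.222 AND mask = 179.30.128.0
179.30.168.95 AND mask = 179.30.128.0
Yes, same subnet (179.30.128.0)


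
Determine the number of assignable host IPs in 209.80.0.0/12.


Host bits = 32 - 12 = 20
Total addresses = 2^20 = 1048576
Usable = total - 2 (network and broadcast)
Usable hosts: 1048574


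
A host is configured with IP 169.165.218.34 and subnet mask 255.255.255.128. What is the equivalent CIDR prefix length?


Binary: 11111111.11111111.11111111.10000000
Count leading 1s
Prefix: /25


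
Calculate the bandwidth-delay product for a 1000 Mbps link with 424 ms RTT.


BDP = bandwidth * RTT
= 1000 Mbps * 424 ms
= 1000 * 1e6 * 424 / 1000 bits
= 424000000 bits
= 53000000 bytes
= 51757.8125 KB
BDP = 424000000 bits (53000000 bytes)


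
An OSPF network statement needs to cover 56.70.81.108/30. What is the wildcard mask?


Subnet mask: 255.255.255.252
Wildcard = 255.255.255.255 - subnet mask
255 - 255 = 0
255 - 255 = 0
255 - 255 = 0
255 - 252 = 3
Wildcard: 0.0.0.3


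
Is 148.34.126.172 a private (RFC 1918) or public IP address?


RFC 1918 private ranges:
  10.0.0.0/8 (10.0.0.0 - 10.255.255.255)
  172.16.0.0/12 (172.16.0.0 - 172.31.255.255)
  192.168.0.0/16 (192.168.0.0 - 192.168.255.255)
Public (not in any RFC 1918 range)


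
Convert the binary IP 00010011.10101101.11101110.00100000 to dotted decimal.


00010011 = 19
10101101 = 173
11101110 = 238
00100000 = 32
IP: 19.173.238.32


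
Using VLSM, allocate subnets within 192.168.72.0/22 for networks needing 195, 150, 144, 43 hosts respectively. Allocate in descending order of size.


195 hosts -> /24 (254 usable): 192.168.72.0/24
150 hosts -> /24 (254 usable): 192.168.73.0/24
144 hosts -> /24 (254 usable): 192.168.74.0/24
43 hosts -> /26 (62 usable): 192.168.75.0/26
Allocation: 192.168.72.0/24 (195 hosts, 254 usable); 192.168.73.0/24 (150 hosts, 254 usable); 192.168.74.0/24 (144 hosts, 254 usable); 192.168.75.0/26 (43 hosts, 62 usable)


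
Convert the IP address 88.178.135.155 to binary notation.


88 = 01011000
178 = 10110010
135 = 10000111
155 = 10011011
Binary: 01011000.10110010.10000111.10011011


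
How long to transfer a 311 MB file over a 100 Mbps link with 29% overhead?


Effective throughput = 100 * (1 - 29/100) = 71 Mbps
File size in Mb = 311 * 8 = 2488 Mb
Time = 2488 / 71
Time = 35.0423 seconds


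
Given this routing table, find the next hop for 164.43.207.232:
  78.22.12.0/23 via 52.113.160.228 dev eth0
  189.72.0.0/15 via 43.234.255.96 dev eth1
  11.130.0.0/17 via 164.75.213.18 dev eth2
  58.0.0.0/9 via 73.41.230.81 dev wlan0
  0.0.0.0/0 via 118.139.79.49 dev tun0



Longest prefix match for 164.43.207.232:
  /23 78.22.12.0: no
  /15 189.72.0.0: no
  /17 11.130.0.0: no
  /9 58.0.0.0: no
  /0 0.0.0.0: MATCH
Selected: next-hop 118.139.79.49 via tun0 (matched /0)


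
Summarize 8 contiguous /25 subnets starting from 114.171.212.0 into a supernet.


Original prefix: /25
Number of subnets: 8 = 2^3
New prefix = 25 - 3 = 22
Supernet: 114.171.212.0/22


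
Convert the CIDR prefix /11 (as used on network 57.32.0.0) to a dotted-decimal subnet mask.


/11 means 11 network bits, 21 host bits
Binary: 11111111111000000000000000000000
Mask: 255.224.0.0


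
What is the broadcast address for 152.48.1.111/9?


Network: 152.0.0.0/9
Host bits = 23
Set all host bits to 1:
Broadcast: 152.127.255.255


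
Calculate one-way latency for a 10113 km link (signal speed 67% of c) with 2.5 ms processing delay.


Speed = 0.67 * 3e5 km/s = 201000 km/s
Propagation delay = 10113 / 201000 = 0.0503 s = 50.3134 ms
Processing delay = 2.5 ms
Total one-way latency = 52.8134 ms


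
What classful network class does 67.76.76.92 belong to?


First octet: 67
Binary: 01000011
0xxxxxxx -> Class A (1-126)
Class A, default mask 255.0.0.0 (/8)


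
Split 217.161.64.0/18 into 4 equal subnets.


New prefix = 18 + 2 = 20
Each subnet has 4096 addresses
  217.161.64.0/20
  217.161.80.0/20
  217.161.96.0/20
  217.161.112.0/20
Subnets: 217.161.64.0/20, 217.161.80.0/20, 217.161.96.0/20, 217.161.112.0/20


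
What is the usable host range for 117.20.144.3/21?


Network: 117.20.144.0
Broadcast: 117.20.151.255
First usable = network + 1
Last usable = broadcast - 1
Range: 117.20.144.1 to 117.20.151.254


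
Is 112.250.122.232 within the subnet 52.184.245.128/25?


Subnet network: 52.184.245.128
Test IP AND mask: 112.250.122.128
No, 112.250.122.232 is not in 52.184.245.128/25


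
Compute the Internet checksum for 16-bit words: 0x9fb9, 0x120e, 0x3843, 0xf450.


Sum all words (with carry folding):
+ 0x9fb9 = 0x9fb9
+ 0x120e = 0xb1c7
+ 0x3843 = 0xea0a
+ 0xf450 = 0xde5b
One's complement: ~0xde5b
Checksum = 0x21a4


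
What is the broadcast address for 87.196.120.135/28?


Network: 87.196.120.128/28
Host bits = 4
Set all host bits to 1:
Broadcast: 87.196.120.143


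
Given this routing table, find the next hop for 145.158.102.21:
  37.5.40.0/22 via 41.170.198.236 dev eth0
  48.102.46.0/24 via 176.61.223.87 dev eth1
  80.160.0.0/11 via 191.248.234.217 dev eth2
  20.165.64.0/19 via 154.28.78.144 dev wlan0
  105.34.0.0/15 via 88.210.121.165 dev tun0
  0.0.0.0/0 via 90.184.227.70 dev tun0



Longest prefix match for 145.158.102.21:
  /22 37.5.40.0: no
  /24 48.102.46.0: no
  /11 80.160.0.0: no
  /19 20.165.64.0: no
  /15 105.34.0.0: no
  /0 0.0.0.0: MATCH
Selected: next-hop 90.184.227.70 via tun0 (matched /0)


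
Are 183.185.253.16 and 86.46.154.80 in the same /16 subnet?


Mask: 255.255.0.0
183.185.253.16 AND mask = 183.185.0.0
86.46.154.80 AND mask = 86.46.0.0
No, different subnets (183.185.0.0 vs 86.46.0.0)


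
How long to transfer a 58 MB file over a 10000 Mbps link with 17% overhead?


Effective throughput = 10000 * (1 - 17/100) = 8300 Mbps
File size in Mb = 58 * 8 = 464 Mb
Time = 464 / 8300
Time = 0.0559 seconds


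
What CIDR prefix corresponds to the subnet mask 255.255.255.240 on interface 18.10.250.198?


Binary: 11111111.11111111.11111111.11110000
Count leading 1s
Prefix: /28


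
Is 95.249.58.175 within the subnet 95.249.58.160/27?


Subnet network: 95.249.58.160
Test IP AND mask: 95.249.58.160
Yes, 95.249.58.175 is in 95.249.58.160/27


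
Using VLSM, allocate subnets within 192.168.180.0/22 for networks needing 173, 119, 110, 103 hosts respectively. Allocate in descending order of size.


173 hosts -> /24 (254 usable): 192.168.180.0/24
119 hosts -> /25 (126 usable): 192.168.181.0/25
110 hosts -> /25 (126 usable): 192.168.181.128/25
103 hosts -> /25 (126 usable): 192.168.182.0/25
Allocation: 192.168.180.0/24 (173 hosts, 254 usable); 192.168.181.0/25 (119 hosts, 126 usable); 192.168.181.128/25 (110 hosts, 126 usable); 192.168.182.0/25 (103 hosts, 126 usable)


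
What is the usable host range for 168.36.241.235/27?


Network: 168.36.241.224
Broadcast: 168.36.241.255
First usable = network + 1
Last usable = broadcast - 1
Range: 168.36.241.225 to 168.36.241.254


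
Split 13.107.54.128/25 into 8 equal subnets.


New prefix = 25 + 3 = 28
Each subnet has 16 addresses
  13.107.54.128/28
  13.107.54.144/28
  13.107.54.160/28
  13.107.54.176/28
  13.107.54.192/28
  13.107.54.208/28
  13.107.54.224/28
  13.107.54.240/28
Subnets: 13.107.54.128/28, 13.107.54.144/28, 13.107.54.160/28, 13.107.54.176/28, 13.107.54.192/28, 13.107.54.208/28, 13.107.54.224/28, 13.107.54.240/28


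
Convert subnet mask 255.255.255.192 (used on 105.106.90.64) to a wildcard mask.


Subnet mask: 255.255.255.192
Wildcard = 255.255.255.255 - subnet mask
255 - 255 = 0
255 - 255 = 0
255 - 255 = 0
255 - 192 = 63
Wildcard: 0.0.0.63


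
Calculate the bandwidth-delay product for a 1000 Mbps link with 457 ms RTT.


BDP = bandwidth * RTT
= 1000 Mbps * 457 ms
= 1000 * 1e6 * 457 / 1000 bits
= 457000000 bits
= 57125000 bytes
= 55786.1328 KB
BDP = 457000000 bits (57125000 bytes)


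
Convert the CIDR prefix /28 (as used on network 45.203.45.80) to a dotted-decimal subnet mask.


/28 means 28 network bits, 4 host bits
Binary: 11111111111111111111111111110000
Mask: 255.255.255.240


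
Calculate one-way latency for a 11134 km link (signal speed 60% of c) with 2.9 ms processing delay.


Speed = 0.6 * 3e5 km/s = 180000 km/s
Propagation delay = 11134 / 180000 = 0.0619 s = 61.8556 ms
Processing delay = 2.9 ms
Total one-way latency = 64.7556 ms


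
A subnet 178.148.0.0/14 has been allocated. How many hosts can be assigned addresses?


Host bits = 32 - 14 = 18
Total addresses = 2^18 = 262144
Usable = total - 2 (network and broadcast)
Usable hosts: 262142


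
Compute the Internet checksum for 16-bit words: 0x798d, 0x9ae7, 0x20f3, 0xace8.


Sum all words (with carry folding):
+ 0x798d = 0x798d
+ 0x9ae7 = 0x1475
+ 0x20f3 = 0x3568
+ 0xace8 = 0xe250
One's complement: ~0xe250
Checksum = 0x1daf


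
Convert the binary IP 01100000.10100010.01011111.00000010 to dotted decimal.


01100000 = 96
10100010 = 162
01011111 = 95
00000010 = 2
IP: 96.162.95.2


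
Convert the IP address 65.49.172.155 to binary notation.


65 = 01000001
49 = 00110001
172 = 10101100
155 = 10011011
Binary: 01000001.00110001.10101100.10011011


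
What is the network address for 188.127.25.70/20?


IP:   10111100.01111111.00011001.01000110
Mask: 11111111.11111111.11110000.00000000
AND operation:
Net:  10111100.01111111.00010000.00000000
Network: 188.127.16.0/20


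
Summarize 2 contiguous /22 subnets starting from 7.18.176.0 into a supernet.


Original prefix: /22
Number of subnets: 2 = 2^1
New prefix = 22 - 1 = 21
Supernet: 7.18.176.0/21


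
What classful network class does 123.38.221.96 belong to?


First octet: 123
Binary: 01111011
0xxxxxxx -> Class A (1-126)
Class A, default mask 255.0.0.0 (/8)


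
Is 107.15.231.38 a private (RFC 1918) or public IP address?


RFC 1918 private ranges:
  10.0.0.0/8 (10.0.0.0 - 10.255.255.255)
  172.16.0.0/12 (172.16.0.0 - 172.31.255.255)
  192.168.0.0/16 (192.168.0.0 - 192.168.255.255)
Public (not in any RFC 1918 range)


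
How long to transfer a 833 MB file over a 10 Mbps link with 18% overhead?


Effective throughput = 10 * (1 - 18/100) = 8.2 Mbps
File size in Mb = 833 * 8 = 6664 Mb
Time = 6664 / 8.2
Time = 812.6829 seconds


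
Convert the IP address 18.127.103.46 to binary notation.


18 = 00010010
127 = 01111111
103 = 01100111
46 = 00101110
Binary: 00010010.01111111.01100111.00101110


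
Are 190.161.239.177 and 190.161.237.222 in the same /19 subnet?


Mask: 255.255.224.0
190.161.239.177 AND mask = 190.161.224.0
190.161.237.222 AND mask = 190.161.224.0
Yes, same subnet (190.161.224.0)


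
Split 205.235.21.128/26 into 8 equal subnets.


New prefix = 26 + 3 = 29
Each subnet has 8 addresses
  205.235.21.128/29
  205.235.21.136/29
  205.235.21.144/29
  205.235.21.152/29
  205.235.21.160/29
  205.235.21.168/29
  205.235.21.176/29
  205.235.21.184/29
Subnets: 205.235.21.128/29, 205.235.21.136/29, 205.235.21.144/29, 205.235.21.152/29, 205.235.21.160/29, 205.235.21.168/29, 205.235.21.176/29, 205.235.21.184/29


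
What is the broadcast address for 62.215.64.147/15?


Network: 62.214.0.0/15
Host bits = 17
Set all host bits to 1:
Broadcast: 62.215.255.255


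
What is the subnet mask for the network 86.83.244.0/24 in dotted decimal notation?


/24 means 24 network bits, 8 host bits
Binary: 11111111111111111111111100000000
Mask: 255.255.255.0


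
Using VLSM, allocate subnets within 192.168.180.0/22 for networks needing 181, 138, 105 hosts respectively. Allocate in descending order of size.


181 hosts -> /24 (254 usable): 192.168.180.0/24
138 hosts -> /24 (254 usable): 192.168.181.0/24
105 hosts -> /25 (126 usable): 192.168.182.0/25
Allocation: 192.168.180.0/24 (181 hosts, 254 usable); 192.168.181.0/24 (138 hosts, 254 usable); 192.168.182.0/25 (105 hosts, 126 usable)


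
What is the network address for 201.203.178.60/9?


IP:   11001001.11001011.10110010.00111100
Mask: 11111111.10000000.00000000.00000000
AND operation:
Net:  11001001.10000000.00000000.00000000
Network: 201.128.0.0/9


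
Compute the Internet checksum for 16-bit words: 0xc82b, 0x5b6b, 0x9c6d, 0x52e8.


Sum all words (with carry folding):
+ 0xc82b = 0xc82b
+ 0x5b6b = 0x2397
+ 0x9c6d = 0xc004
+ 0x52e8 = 0x12ed
One's complement: ~0x12ed
Checksum = 0xed12


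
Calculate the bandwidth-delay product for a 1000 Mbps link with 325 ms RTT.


BDP = bandwidth * RTT
= 1000 Mbps * 325 ms
= 1000 * 1e6 * 325 / 1000 bits
= 325000000 bits
= 40625000 bytes
= 39672.8516 KB
BDP = 325000000 bits (40625000 bytes)


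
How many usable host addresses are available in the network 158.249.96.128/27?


Host bits = 32 - 27 = 5
Total addresses = 2^5 = 32
Usable = total - 2 (network and broadcast)
Usable hosts: 30


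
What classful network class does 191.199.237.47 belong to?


First octet: 191
Binary: 10111111
10xxxxxx -> Class B (128-191)
Class B, default mask 255.255.0.0 (/16)


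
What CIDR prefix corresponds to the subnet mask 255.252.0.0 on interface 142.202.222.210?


Binary: 11111111.11111100.00000000.00000000
Count leading 1s
Prefix: /14


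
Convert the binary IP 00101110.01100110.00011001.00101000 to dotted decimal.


00101110 = 46
01100110 = 102
00011001 = 25
00101000 = 40
IP: 46.102.25.40


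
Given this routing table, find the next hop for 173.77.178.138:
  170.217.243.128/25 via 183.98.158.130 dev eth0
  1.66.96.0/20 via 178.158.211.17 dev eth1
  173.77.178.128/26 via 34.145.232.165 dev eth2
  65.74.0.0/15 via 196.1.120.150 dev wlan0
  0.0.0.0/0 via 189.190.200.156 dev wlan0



Longest prefix match for 173.77.178.138:
  /25 170.217.243.128: no
  /20 1.66.96.0: no
  /26 173.77.178.128: MATCH
  /15 65.74.0.0: no
  /0 0.0.0.0: MATCH
Selected: next-hop 34.145.232.165 via eth2 (matched /26)


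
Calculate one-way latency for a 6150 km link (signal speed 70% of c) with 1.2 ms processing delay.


Speed = 0.7 * 3e5 km/s = 210000 km/s
Propagation delay = 6150 / 210000 = 0.0293 s = 29.2857 ms
Processing delay = 1.2 ms
Total one-way latency = 30.4857 ms


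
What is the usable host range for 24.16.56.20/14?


Network: 24.16.0.0
Broadcast: 24.19.255.255
First usable = network + 1
Last usable = broadcast - 1
Range: 24.16.0.1 to 24.19.255.254


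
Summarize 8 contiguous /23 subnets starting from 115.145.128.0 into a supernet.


Original prefix: /23
Number of subnets: 8 = 2^3
New prefix = 23 - 3 = 20
Supernet: 115.145.128.0/20


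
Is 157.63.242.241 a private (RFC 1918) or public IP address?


RFC 1918 private ranges:
  10.0.0.0/8 (10.0.0.0 - 10.255.255.255)
  172.16.0.0/12 (172.16.0.0 - 172.31.255.255)
  192.168.0.0/16 (192.168.0.0 - 192.168.255.255)
Public (not in any RFC 1918 range)


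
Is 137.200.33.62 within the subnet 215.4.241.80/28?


Subnet network: 215.4.241.80
Test IP AND mask: 137.200.33.48
No, 137.200.33.62 is not in 215.4.241.80/28


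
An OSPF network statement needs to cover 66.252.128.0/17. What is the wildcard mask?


Subnet mask: 255.255.128.0
Wildcard = 255.255.255.255 - subnet mask
255 - 255 = 0
255 - 255 = 0
255 - 128 = 127
255 - 0 = 255
Wildcard: 0.0.127.255


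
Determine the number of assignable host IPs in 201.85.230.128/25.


Host bits = 32 - 25 = 7
Total addresses = 2^7 = 128
Usable = total - 2 (network and broadcast)
Usable hosts: 126


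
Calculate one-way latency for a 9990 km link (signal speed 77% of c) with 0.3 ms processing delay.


Speed = 0.77 * 3e5 km/s = 231000 km/s
Propagation delay = 9990 / 231000 = 0.0432 s = 43.2468 ms
Processing delay = 0.3 ms
Total one-way latency = 43.5468 ms


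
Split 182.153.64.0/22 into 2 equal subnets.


New prefix = 22 + 1 = 23
Each subnet has 512 addresses
  182.153.64.0/23
  182.153.66.0/23
Subnets: 182.153.64.0/23, 182.153.66.0/23


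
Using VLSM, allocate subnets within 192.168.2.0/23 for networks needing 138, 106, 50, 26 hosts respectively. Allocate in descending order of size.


138 hosts -> /24 (254 usable): 192.168.2.0/24
106 hosts -> /25 (126 usable): 192.168.3.0/25
50 hosts -> /26 (62 usable): 192.168.3.128/26
26 hosts -> /27 (30 usable): 192.168.3.192/27
Allocation: 192.168.2.0/24 (138 hosts, 254 usable); 192.168.3.0/25 (106 hosts, 126 usable); 192.168.3.128/26 (50 hosts, 62 usable); 192.168.3.192/27 (26 hosts, 30 usable)


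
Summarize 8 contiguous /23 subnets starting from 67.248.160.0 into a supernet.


Original prefix: /23
Number of subnets: 8 = 2^3
New prefix = 23 - 3 = 20
Supernet: 67.248.160.0/20


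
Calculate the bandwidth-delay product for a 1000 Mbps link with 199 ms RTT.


BDP = bandwidth * RTT
= 1000 Mbps * 199 ms
= 1000 * 1e6 * 199 / 1000 bits
= 199000000 bits
= 24875000 bytes
= 24291.9922 KB
BDP = 199000000 bits (24875000 bytes)


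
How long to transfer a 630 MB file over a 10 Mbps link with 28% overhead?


Effective throughput = 10 * (1 - 28/100) = 7.2 Mbps
File size in Mb = 630 * 8 = 5040 Mb
Time = 5040 / 7.2
Time = 700.0 seconds


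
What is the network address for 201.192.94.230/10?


IP:   11001001.11000000.01011110.11100110
Mask: 11111111.11000000.00000000.00000000
AND operation:
Net:  11001001.11000000.00000000.00000000
Network: 201.192.0.0/10


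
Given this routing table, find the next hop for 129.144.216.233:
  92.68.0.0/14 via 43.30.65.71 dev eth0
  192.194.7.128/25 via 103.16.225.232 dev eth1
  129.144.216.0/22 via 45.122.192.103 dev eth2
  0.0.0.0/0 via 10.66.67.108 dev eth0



Longest prefix match for 129.144.216.233:
  /14 92.68.0.0: no
  /25 192.194.7.128: no
  /22 129.144.216.0: MATCH
  /0 0.0.0.0: MATCH
Selected: next-hop 45.122.192.103 via eth2 (matched /22)


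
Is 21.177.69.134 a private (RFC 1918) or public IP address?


RFC 1918 private ranges:
  10.0.0.0/8 (10.0.0.0 - 10.255.255.255)
  172.16.0.0/12 (172.16.0.0 - 172.31.255.255)
  192.168.0.0/16 (192.168.0.0 - 192.168.255.255)
Public (not in any RFC 1918 range)


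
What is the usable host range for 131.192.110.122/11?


Network: 131.192.0.0
Broadcast: 131.223.255.255
First usable = network + 1
Last usable = broadcast - 1
Range: 131.192.0.1 to 131.223.255.254


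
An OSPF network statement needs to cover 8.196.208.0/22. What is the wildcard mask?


Subnet mask: 255.255.252.0
Wildcard = 255.255.255.255 - subnet mask
255 - 255 = 0
255 - 255 = 0
255 - 252 = 3
255 - 0 = 255
Wildcard: 0.0.3.255


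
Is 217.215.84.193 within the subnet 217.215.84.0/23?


Subnet network: 217.215.84.0
Test IP AND mask: 217.215.84.0
Yes, 217.215.84.193 is in 217.215.84.0/23


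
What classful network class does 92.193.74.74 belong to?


First octet: 92
Binary: 01011100
0xxxxxxx -> Class A (1-126)
Class A, default mask 255.0.0.0 (/8)


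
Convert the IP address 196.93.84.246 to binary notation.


196 = 11000100
93 = 01011101
84 = 01010100
246 = 11110110
Binary: 11000100.01011101.01010100.11110110


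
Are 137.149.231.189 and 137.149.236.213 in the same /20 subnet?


Mask: 255.255.240.0
137.149.231.189 AND mask = 137.149.224.0
137.149.236.213 AND mask = 137.149.224.0
Yes, same subnet (137.149.224.0)


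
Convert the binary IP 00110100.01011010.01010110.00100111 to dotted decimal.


00110100 = 52
01011010 = 90
01010110 = 86
00100111 = 39
IP: 52.90.86.39


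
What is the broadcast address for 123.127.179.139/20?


Network: 123.127.176.0/20
Host bits = 12
Set all host bits to 1:
Broadcast: 123.127.191.255


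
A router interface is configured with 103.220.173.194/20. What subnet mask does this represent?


/20 means 20 network bits, 12 host bits
Binary: 11111111111111111111000000000000
Mask: 255.255.240.0


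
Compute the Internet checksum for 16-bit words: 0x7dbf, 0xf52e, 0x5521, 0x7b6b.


Sum all words (with carry folding):
+ 0x7dbf = 0x7dbf
+ 0xf52e = 0x72ee
+ 0x5521 = 0xc80f
+ 0x7b6b = 0x437b
One's complement: ~0x437b
Checksum = 0xbc84


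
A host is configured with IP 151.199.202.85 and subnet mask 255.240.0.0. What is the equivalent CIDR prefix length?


Binary: 11111111.11110000.00000000.00000000
Count leading 1s
Prefix: /12


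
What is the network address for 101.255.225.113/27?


IP:   01100101.11111111.11100001.01110001
Mask: 11111111.11111111.11111111.11100000
AND operation:
Net:  01100101.11111111.11100001.01100000
Network: 101.255.225.96/27


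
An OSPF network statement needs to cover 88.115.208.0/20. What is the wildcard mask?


Subnet mask: 255.255.240.0
Wildcard = 255.255.255.255 - subnet mask
255 - 255 = 0
255 - 255 = 0
255 - 240 = 15
255 - 0 = 255
Wildcard: 0.0.15.255


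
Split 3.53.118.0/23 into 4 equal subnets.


New prefix = 23 + 2 = 25
Each subnet has 128 addresses
  3.53.118.0/25
  3.53.118.128/25
  3.53.119.0/25
  3.53.119.128/25
Subnets: 3.53.118.0/25, 3.53.118.128/25, 3.53.119.0/25, 3.53.119.128/25


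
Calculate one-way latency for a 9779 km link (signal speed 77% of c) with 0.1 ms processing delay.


Speed = 0.77 * 3e5 km/s = 231000 km/s
Propagation delay = 9779 / 231000 = 0.0423 s = 42.3333 ms
Processing delay = 0.1 ms
Total one-way latency = 42.4333 ms


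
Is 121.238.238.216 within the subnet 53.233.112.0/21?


Subnet network: 53.233.112.0
Test IP AND mask: 121.238.232.0
No, 121.238.238.216 is not in 53.233.112.0/21


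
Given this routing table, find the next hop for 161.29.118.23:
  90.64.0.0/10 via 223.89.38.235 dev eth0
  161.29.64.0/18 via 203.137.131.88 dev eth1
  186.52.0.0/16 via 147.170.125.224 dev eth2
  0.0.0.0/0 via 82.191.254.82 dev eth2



Longest prefix match for 161.29.118.23:
  /10 90.64.0.0: no
  /18 161.29.64.0: MATCH
  /16 186.52.0.0: no
  /0 0.0.0.0: MATCH
Selected: next-hop 203.137.131.88 via eth1 (matched /18)


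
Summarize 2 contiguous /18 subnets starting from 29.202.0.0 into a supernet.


Original prefix: /18
Number of subnets: 2 = 2^1
New prefix = 18 - 1 = 17
Supernet: 29.202.0.0/17


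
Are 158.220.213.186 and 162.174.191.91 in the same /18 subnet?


Mask: 255.255.192.0
158.220.213.186 AND mask = 158.220.192.0
162.174.191.91 AND mask = 162.174.128.0
No, different subnets (158.220.192.0 vs 162.174.128.0)


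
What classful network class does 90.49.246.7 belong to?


First octet: 90
Binary: 01011010
0xxxxxxx -> Class A (1-126)
Class A, default mask 255.0.0.0 (/8)


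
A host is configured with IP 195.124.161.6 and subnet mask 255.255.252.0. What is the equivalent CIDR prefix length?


Binary: 11111111.11111111.11111100.00000000
Count leading 1s
Prefix: /22


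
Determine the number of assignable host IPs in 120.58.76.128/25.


Host bits = 32 - 25 = 7
Total addresses = 2^7 = 128
Usable = total - 2 (network and broadcast)
Usable hosts: 126


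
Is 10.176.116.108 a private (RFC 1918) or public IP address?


RFC 1918 private ranges:
  10.0.0.0/8 (10.0.0.0 - 10.255.255.255)
  172.16.0.0/12 (172.16.0.0 - 172.31.255.255)
  192.168.0.0/16 (192.168.0.0 - 192.168.255.255)
Private (in 10.0.0.0/8)


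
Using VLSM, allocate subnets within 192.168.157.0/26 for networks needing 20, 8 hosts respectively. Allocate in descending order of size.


20 hosts -> /27 (30 usable): 192.168.157.0/27
8 hosts -> /28 (14 usable): 192.168.157.32/28
Allocation: 192.168.157.0/27 (20 hosts, 30 usable); 192.168.157.32/28 (8 hosts, 14 usable)


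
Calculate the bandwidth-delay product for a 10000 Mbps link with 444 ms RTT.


BDP = bandwidth * RTT
= 10000 Mbps * 444 ms
= 10000 * 1e6 * 444 / 1000 bits
= 4440000000 bits
= 555000000 bytes
= 541992.1875 KB
BDP = 4440000000 bits (555000000 bytes)


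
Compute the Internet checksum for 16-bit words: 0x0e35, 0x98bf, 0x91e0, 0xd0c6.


Sum all words (with carry folding):
+ 0x0e35 = 0x0e35
+ 0x98bf = 0xa6f4
+ 0x91e0 = 0x38d5
+ 0xd0c6 = 0x099c
One's complement: ~0x099c
Checksum = 0xf663


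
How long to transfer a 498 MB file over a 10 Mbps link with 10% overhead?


Effective throughput = 10 * (1 - 10/100) = 9 Mbps
File size in Mb = 498 * 8 = 3984 Mb
Time = 3984 / 9
Time = 442.6667 seconds


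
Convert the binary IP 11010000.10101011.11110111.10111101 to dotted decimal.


11010000 = 208
10101011 = 171
11110111 = 247
10111101 = 189
IP: 208.171.247.189


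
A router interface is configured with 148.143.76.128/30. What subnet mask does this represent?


/30 means 30 network bits, 2 host bits
Binary: 11111111111111111111111111111100
Mask: 255.255.255.252


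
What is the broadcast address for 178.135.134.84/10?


Network: 178.128.0.0/10
Host bits = 22
Set all host bits to 1:
Broadcast: 178.191.255.255


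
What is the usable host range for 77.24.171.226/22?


Network: 77.24.168.0
Broadcast: 77.24.171.255
First usable = network + 1
Last usable = broadcast - 1
Range: 77.24.168.1 to 77.24.171.254


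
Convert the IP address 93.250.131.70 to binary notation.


93 = 01011101
250 = 11111010
131 = 10000011
70 = 01000110
Binary: 01011101.11111010.10000011.01000110


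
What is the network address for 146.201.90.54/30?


IP:   10010010.11001001.01011010.00110110
Mask: 11111111.11111111.11111111.11111100
AND operation:
Net:  10010010.11001001.01011010.00110100
Network: 146.201.90.52/30


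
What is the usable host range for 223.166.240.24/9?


Network: 223.128.0.0
Broadcast: 223.255.255.255
First usable = network + 1
Last usable = broadcast - 1
Range: 223.128.0.1 to 223.255.255.254


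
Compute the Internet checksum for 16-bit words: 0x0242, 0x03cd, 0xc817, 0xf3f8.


Sum all words (with carry folding):
+ 0x0242 = 0x0242
+ 0x03cd = 0x060f
+ 0xc817 = 0xce26
+ 0xf3f8 = 0xc21f
One's complement: ~0xc21f
Checksum = 0x3de0


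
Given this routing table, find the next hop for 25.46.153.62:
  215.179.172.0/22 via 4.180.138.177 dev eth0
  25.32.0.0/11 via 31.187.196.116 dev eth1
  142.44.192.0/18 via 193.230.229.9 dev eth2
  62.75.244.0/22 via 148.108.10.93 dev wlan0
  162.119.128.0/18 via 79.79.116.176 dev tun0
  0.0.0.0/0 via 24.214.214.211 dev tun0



Longest prefix match for 25.46.153.62:
  /22 215.179.172.0: no
  /11 25.32.0.0: MATCH
  /18 142.44.192.0: no
  /22 62.75.244.0: no
  /18 162.119.128.0: no
  /0 0.0.0.0: MATCH
Selected: next-hop 31.187.196.116 via eth1 (matched /11)


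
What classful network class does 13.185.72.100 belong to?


First octet: 13
Binary: 00001101
0xxxxxxx -> Class A (1-126)
Class A, default mask 255.0.0.0 (/8)


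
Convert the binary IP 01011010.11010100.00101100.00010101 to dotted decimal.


01011010 = 90
11010100 = 212
00101100 = 44
00010101 = 21
IP: 90.212.44.21


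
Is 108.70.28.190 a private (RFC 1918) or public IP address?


RFC 1918 private ranges:
  10.0.0.0/8 (10.0.0.0 - 10.255.255.255)
  172.16.0.0/12 (172.16.0.0 - 172.31.255.255)
  192.168.0.0/16 (192.168.0.0 - 192.168.255.255)
Public (not in any RFC 1918 range)


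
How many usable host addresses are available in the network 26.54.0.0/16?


Host bits = 32 - 16 = 16
Total addresses = 2^16 = 65536
Usable = total - 2 (network and broadcast)
Usable hosts: 65534


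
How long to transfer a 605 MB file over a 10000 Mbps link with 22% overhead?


Effective throughput = 10000 * (1 - 22/100) = 7800 Mbps
File size in Mb = 605 * 8 = 4840 Mb
Time = 4840 / 7800
Time = 0.6205 seconds


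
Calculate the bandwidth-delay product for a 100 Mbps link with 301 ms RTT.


BDP = bandwidth * RTT
= 100 Mbps * 301 ms
= 100 * 1e6 * 301 / 1000 bits
= 30100000 bits
= 3762500 bytes
= 3674.3164 KB
BDP = 30100000 bits (3762500 bytes)


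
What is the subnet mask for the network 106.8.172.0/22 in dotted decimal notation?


/22 means 22 network bits, 10 host bits
Binary: 11111111111111111111110000000000
Mask: 255.255.252.0


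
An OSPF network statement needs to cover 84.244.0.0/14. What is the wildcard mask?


Subnet mask: 255.252.0.0
Wildcard = 255.255.255.255 - subnet mask
255 - 255 = 0
255 - 252 = 3
255 - 0 = 255
255 - 0 = 255
Wildcard: 0.3.255.255


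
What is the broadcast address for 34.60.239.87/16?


Network: 34.60.0.0/16
Host bits = 16
Set all host bits to 1:
Broadcast: 34.60.255.255


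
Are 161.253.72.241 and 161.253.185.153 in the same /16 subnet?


Mask: 255.255.0.0
161.253.72.241 AND mask = 161.253.0.0
161.253.185.153 AND mask = 161.253.0.0
Yes, same subnet (161.253.0.0)


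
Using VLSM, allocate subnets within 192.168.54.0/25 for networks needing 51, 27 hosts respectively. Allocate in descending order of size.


51 hosts -> /26 (62 usable): 192.168.54.0/26
27 hosts -> /27 (30 usable): 192.168.54.64/27
Allocation: 192.168.54.0/26 (51 hosts, 62 usable); 192.168.54.64/27 (27 hosts, 30 usable)


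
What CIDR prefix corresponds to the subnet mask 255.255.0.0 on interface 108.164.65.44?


Binary: 11111111.11111111.00000000.00000000
Count leading 1s
Prefix: /16


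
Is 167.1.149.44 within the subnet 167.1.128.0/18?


Subnet network: 167.1.128.0
Test IP AND mask: 167.1.128.0
Yes, 167.1.149.44 is in 167.1.128.0/18


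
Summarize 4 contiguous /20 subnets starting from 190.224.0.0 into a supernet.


Original prefix: /20
Number of subnets: 4 = 2^2
New prefix = 20 - 2 = 18
Supernet: 190.224.0.0/18


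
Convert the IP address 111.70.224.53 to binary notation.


111 = 01101111
70 = 01000110
224 = 11100000
53 = 00110101
Binary: 01101111.01000110.11100000.00110101


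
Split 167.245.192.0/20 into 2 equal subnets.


New prefix = 20 + 1 = 21
Each subnet has 2048 addresses
  167.245.192.0/21
  167.245.200.0/21
Subnets: 167.245.192.0/21, 167.245.200.0/21


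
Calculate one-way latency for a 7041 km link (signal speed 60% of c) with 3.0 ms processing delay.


Speed = 0.6 * 3e5 km/s = 180000 km/s
Propagation delay = 7041 / 180000 = 0.0391 s = 39.1167 ms
Processing delay = 3.0 ms
Total one-way latency = 42.1167 ms


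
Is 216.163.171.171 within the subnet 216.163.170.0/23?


Subnet network: 216.163.170.0
Test IP AND mask: 216.163.170.0
Yes, 216.163.171.171 is in 216.163.170.0/23


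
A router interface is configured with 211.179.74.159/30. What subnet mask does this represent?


/30 means 30 network bits, 2 host bits
Binary: 11111111111111111111111111111100
Mask: 255.255.255.252


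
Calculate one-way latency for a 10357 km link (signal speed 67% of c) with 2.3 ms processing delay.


Speed = 0.67 * 3e5 km/s = 201000 km/s
Propagation delay = 10357 / 201000 = 0.0515 s = 51.5274 ms
Processing delay = 2.3 ms
Total one-way latency = 53.8274 ms


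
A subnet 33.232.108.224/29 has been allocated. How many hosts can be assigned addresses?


Host bits = 32 - 29 = 3
Total addresses = 2^3 = 8
Usable = total - 2 (network and broadcast)
Usable hosts: 6


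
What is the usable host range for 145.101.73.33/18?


Network: 145.101.64.0
Broadcast: 145.101.127.255
First usable = network + 1
Last usable = broadcast - 1
Range: 145.101.64.1 to 145.101.127.254


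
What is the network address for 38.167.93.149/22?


IP:   00100110.10100111.01011101.10010101
Mask: 11111111.11111111.11111100.00000000
AND operation:
Net:  00100110.10100111.01011100.00000000
Network: 38.167.92.0/22


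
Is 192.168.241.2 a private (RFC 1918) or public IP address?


RFC 1918 private ranges:
  10.0.0.0/8 (10.0.0.0 - 10.255.255.255)
  172.16.0.0/12 (172.16.0.0 - 172.31.255.255)
  192.168.0.0/16 (192.168.0.0 - 192.168.255.255)
Private (in 192.168.0.0/16)


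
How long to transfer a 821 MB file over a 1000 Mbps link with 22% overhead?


Effective throughput = 1000 * (1 - 22/100) = 780 Mbps
File size in Mb = 821 * 8 = 6568 Mb
Time = 6568 / 780
Time = 8.4205 seconds


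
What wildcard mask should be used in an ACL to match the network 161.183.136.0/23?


Subnet mask: 255.255.254.0
Wildcard = 255.255.255.255 - subnet mask
255 - 255 = 0
255 - 255 = 0
255 - 254 = 1
255 - 0 = 255
Wildcard: 0.0.1.255


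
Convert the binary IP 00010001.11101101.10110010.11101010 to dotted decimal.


00010001 = 17
11101101 = 237
10110010 = 178
11101010 = 234
IP: 17.237.178.234


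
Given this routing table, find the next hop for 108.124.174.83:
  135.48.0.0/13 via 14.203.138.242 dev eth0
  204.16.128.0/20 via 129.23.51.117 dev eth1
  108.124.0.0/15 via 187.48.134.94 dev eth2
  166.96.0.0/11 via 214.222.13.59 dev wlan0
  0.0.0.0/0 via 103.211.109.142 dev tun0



Longest prefix match for 108.124.174.83:
  /13 135.48.0.0: no
  /20 204.16.128.0: no
  /15 108.124.0.0: MATCH
  /11 166.96.0.0: no
  /0 0.0.0.0: MATCH
Selected: next-hop 187.48.134.94 via eth2 (matched /15)


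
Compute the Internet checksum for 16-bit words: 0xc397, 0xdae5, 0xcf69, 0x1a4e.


Sum all words (with carry folding):
+ 0xc397 = 0xc397
+ 0xdae5 = 0x9e7d
+ 0xcf69 = 0x6de7
+ 0x1a4e = 0x8835
One's complement: ~0x8835
Checksum = 0x77ca


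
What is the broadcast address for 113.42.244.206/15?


Network: 113.42.0.0/15
Host bits = 17
Set all host bits to 1:
Broadcast: 113.43.255.255


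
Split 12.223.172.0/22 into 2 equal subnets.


New prefix = 22 + 1 = 23
Each subnet has 512 addresses
  12.223.172.0/23
  12.223.174.0/23
Subnets: 12.223.172.0/23, 12.223.174.0/23


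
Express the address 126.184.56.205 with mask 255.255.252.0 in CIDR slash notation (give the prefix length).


Binary: 11111111.11111111.11111100.00000000
Count leading 1s
Prefix: /22


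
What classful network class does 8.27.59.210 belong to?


First octet: 8
Binary: 00001000
0xxxxxxx -> Class A (1-126)
Class A, default mask 255.0.0.0 (/8)


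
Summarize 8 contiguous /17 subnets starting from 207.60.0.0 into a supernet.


Original prefix: /17
Number of subnets: 8 = 2^3
New prefix = 17 - 3 = 14
Supernet: 207.60.0.0/14


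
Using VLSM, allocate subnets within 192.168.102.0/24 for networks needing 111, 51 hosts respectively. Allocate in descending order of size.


111 hosts -> /25 (126 usable): 192.168.102.0/25
51 hosts -> /26 (62 usable): 192.168.102.128/26
Allocation: 192.168.102.0/25 (111 hosts, 126 usable); 192.168.102.128/26 (51 hosts, 62 usable)


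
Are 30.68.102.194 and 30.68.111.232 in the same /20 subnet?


Mask: 255.255.240.0
30.68.102.194 AND mask = 30.68.96.0
30.68.111.232 AND mask = 30.68.96.0
Yes, same subnet (30.68.96.0)


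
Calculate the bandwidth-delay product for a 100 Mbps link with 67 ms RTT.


BDP = bandwidth * RTT
= 100 Mbps * 67 ms
= 100 * 1e6 * 67 / 1000 bits
= 6700000 bits
= 837500 bytes
= 817.8711 KB
BDP = 6700000 bits (837500 bytes)


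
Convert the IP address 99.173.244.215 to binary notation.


99 = 01100011
173 = 10101101
244 = 11110100
215 = 11010111
Binary: 01100011.10101101.11110100.11010111


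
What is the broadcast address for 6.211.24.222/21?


Network: 6.211.24.0/21
Host bits = 11
Set all host bits to 1:
Broadcast: 6.211.31.255


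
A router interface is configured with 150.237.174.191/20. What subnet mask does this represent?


/20 means 20 network bits, 12 host bits
Binary: 11111111111111111111000000000000
Mask: 255.255.240.0


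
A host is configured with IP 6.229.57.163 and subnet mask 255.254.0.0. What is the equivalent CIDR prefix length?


Binary: 11111111.11111110.00000000.00000000
Count leading 1s
Prefix: /15


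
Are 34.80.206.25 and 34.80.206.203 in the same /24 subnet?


Mask: 255.255.255.0
34.80.206.25 AND mask = 34.80.206.0
34.80.206.203 AND mask = 34.80.206.0
Yes, same subnet (34.80.206.0)


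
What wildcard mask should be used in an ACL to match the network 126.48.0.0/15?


Subnet mask: 255.254.0.0
Wildcard = 255.255.255.255 - subnet mask
255 - 255 = 0
255 - 254 = 1
255 - 0 = 255
255 - 0 = 255
Wildcard: 0.1.255.255


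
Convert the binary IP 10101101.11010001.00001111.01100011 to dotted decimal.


10101101 = 173
11010001 = 209
00001111 = 15
01100011 = 99
IP: 173.209.15.99


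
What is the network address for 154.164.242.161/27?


IP:   10011010.10100100.11110010.10100001
Mask: 11111111.11111111.11111111.11100000
AND operation:
Net:  10011010.10100100.11110010.10100000
Network: 154.164.242.160/27


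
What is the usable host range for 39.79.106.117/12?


Network: 39.64.0.0
Broadcast: 39.79.255.255
First usable = network + 1
Last usable = broadcast - 1
Range: 39.64.0.1 to 39.79.255.254


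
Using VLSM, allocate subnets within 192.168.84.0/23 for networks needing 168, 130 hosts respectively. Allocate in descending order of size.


168 hosts -> /24 (254 usable): 192.168.84.0/24
130 hosts -> /24 (254 usable): 192.168.85.0/24
Allocation: 192.168.84.0/24 (168 hosts, 254 usable); 192.168.85.0/24 (130 hosts, 254 usable)


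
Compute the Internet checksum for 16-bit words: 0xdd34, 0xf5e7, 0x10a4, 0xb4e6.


Sum all words (with carry folding):
+ 0xdd34 = 0xdd34
+ 0xf5e7 = 0xd31c
+ 0x10a4 = 0xe3c0
+ 0xb4e6 = 0x98a7
One's complement: ~0x98a7
Checksum = 0x6758


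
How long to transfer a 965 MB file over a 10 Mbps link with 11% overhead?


Effective throughput = 10 * (1 - 11/100) = 8.9 Mbps
File size in Mb = 965 * 8 = 7720 Mb
Time = 7720 / 8.9
Time = 867.4157 seconds


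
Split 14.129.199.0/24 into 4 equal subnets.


New prefix = 24 + 2 = 26
Each subnet has 64 addresses
  14.129.199.0/26
  14.129.199.64/26
  14.129.199.128/26
  14.129.199.192/26
Subnets: 14.129.199.0/26, 14.129.199.64/26, 14.129.199.128/26, 14.129.199.192/26


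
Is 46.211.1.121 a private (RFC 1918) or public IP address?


RFC 1918 private ranges:
  10.0.0.0/8 (10.0.0.0 - 10.255.255.255)
  172.16.0.0/12 (172.16.0.0 - 172.31.255.255)
  192.168.0.0/16 (192.168.0.0 - 192.168.255.255)
Public (not in any RFC 1918 range)


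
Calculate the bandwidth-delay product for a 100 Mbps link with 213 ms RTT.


BDP = bandwidth * RTT
= 100 Mbps * 213 ms
= 100 * 1e6 * 213 / 1000 bits
= 21300000 bits
= 2662500 bytes
= 2600.0977 KB
BDP = 21300000 bits (2662500 bytes)


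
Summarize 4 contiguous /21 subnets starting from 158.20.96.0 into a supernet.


Original prefix: /21
Number of subnets: 4 = 2^2
New prefix = 21 - 2 = 19
Supernet: 158.20.96.0/19


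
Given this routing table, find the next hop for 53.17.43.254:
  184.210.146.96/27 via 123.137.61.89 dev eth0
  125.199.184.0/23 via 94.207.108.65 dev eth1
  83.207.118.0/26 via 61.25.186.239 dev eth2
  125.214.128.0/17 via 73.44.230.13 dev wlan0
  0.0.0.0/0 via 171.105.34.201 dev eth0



Longest prefix match for 53.17.43.254:
  /27 184.210.146.96: no
  /23 125.199.184.0: no
  /26 83.207.118.0: no
  /17 125.214.128.0: no
  /0 0.0.0.0: MATCH
Selected: next-hop 171.105.34.201 via eth0 (matched /0)


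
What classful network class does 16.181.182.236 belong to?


First octet: 16
Binary: 00010000
0xxxxxxx -> Class A (1-126)
Class A, default mask 255.0.0.0 (/8)


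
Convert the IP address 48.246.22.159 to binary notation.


48 = 00110000
246 = 11110110
22 = 00010110
159 = 10011111
Binary: 00110000.11110110.00010110.10011111


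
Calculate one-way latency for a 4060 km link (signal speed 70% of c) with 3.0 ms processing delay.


Speed = 0.7 * 3e5 km/s = 210000 km/s
Propagation delay = 4060 / 210000 = 0.0193 s = 19.3333 ms
Processing delay = 3.0 ms
Total one-way latency = 22.3333 ms


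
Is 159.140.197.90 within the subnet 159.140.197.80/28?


Subnet network: 159.140.197.80
Test IP AND mask: 159.140.197.80
Yes, 159.140.197.90 is in 159.140.197.80/28


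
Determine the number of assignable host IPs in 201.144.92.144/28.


Host bits = 32 - 28 = 4
Total addresses = 2^4 = 16
Usable = total - 2 (network and broadcast)
Usable hosts: 14
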